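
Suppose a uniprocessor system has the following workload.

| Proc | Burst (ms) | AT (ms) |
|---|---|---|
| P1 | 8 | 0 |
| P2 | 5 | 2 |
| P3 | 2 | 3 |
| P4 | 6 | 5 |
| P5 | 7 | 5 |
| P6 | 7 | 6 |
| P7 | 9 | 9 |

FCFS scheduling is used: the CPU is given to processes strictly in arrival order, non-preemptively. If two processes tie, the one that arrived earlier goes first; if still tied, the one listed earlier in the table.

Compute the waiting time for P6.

Gantt: | P1 0-8 | P2 8-13 | P3 13-15 | P4 15-21 | P5 21-28 | P6 28-35 | P7 35-44 |
Completion: P1=8  P2=13  P3=15  P4=21  P5=28  P6=35  P7=44
Turnaround (C−A): P1=8  P2=11  P3=12  P4=16  P5=23  P6=29  P7=35
Waiting(P6) = turnaround − burst = 29 − 7 = 22

22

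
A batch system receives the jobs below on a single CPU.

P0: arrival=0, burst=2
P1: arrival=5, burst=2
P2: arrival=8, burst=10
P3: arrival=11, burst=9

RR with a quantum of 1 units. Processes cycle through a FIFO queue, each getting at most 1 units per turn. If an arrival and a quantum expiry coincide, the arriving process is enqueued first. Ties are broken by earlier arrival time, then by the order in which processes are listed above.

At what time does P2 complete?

Timeline: | P0 0-2 | idle 2-5 | P1 5-7 | idle 7-8 | P2 8-11 | P3 11-12 | P2 12-13 | P3 13-14 | P2 14-15 | P3 15-16 | P2 16-17 | P3 17-18 | P2 18-19 | P3 19-20 | P2 20-21 | P3 21-22 | P2 22-23 | P3 23-24 | P2 24-25 | P3 25-27 |
Completion: P0=2  P1=7  P2=25  P3=27

25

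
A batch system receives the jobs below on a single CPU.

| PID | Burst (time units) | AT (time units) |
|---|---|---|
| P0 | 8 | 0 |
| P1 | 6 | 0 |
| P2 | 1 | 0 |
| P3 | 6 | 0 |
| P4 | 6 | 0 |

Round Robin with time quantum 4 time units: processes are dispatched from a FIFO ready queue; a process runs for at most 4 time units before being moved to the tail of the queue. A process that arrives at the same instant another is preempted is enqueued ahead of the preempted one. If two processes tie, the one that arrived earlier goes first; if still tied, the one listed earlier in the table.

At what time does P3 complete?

Timeline: | P0 0-4 | P1 4-8 | P2 8-9 | P3 9-13 | P4 13-17 | P0 17-21 | P1 21-23 | P3 23-25 | P4 25-27 |
Completion: P0=21  P1=23  P2=9  P3=25  P4=27

25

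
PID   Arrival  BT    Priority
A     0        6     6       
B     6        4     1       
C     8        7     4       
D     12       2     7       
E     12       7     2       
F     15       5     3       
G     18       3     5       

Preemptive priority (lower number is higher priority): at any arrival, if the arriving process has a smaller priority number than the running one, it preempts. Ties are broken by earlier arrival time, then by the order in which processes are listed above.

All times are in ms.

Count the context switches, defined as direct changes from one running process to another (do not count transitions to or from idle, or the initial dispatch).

7

Timeline: | A 0-6 | B 6-10 | C 10-12 | E 12-19 | F 19-24 | C 24-29 | G 29-32 | D 32-34 |
Completion: A=6  B=10  C=29  D=34  E=19  F=24  G=32
Turnaround (C−A): A=6  B=4  C=21  D=22  E=7  F=9  G=14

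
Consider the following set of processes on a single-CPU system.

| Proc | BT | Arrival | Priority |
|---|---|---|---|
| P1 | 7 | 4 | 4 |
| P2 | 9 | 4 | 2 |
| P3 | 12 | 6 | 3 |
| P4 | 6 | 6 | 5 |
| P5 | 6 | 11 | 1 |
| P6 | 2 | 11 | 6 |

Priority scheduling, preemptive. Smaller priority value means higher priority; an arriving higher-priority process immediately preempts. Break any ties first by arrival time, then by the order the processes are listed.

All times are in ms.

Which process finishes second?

Schedule: | idle 0-4 | P2 4-11 | P5 11-17 | P2 17-19 | P3 19-31 | P1 31-38 | P4 38-44 | P6 44-46 |
Completion: P1=38  P2=19  P3=31  P4=44  P5=17  P6=46
Turnaround (C−A): P1=34  P2=15  P3=25  P4=38  P5=6  P6=35
Finish order: P5 → P2 → P3 → P1 → P4 → P6

P2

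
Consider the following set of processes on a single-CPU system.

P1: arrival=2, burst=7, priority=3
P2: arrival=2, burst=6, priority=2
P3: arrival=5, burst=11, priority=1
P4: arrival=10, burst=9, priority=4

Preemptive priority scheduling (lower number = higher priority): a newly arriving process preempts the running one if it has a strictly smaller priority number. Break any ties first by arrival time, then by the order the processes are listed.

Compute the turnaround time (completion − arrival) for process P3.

Gantt: | idle 0-2 | P2 2-5 | P3 5-16 | P2 16-19 | P1 19-26 | P4 26-35 |
Completion: P1=26  P2=19  P3=16  P4=35
Turnaround(P3) = completion − arrival = 16 − 5 = 11

11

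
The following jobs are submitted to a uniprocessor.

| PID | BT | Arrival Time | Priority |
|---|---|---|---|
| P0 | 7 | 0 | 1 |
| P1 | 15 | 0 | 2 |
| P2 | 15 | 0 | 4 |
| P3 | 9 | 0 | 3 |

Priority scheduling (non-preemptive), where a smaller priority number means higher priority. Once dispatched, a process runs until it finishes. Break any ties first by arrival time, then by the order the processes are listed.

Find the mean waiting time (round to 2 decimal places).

15.00

Schedule: | P0 0-7 | P1 7-22 | P3 22-31 | P2 31-46 |
Completion: P0=7  P1=22  P2=46  P3=31
Turnaround (C−A): P0=7  P1=22  P2=46  P3=31
Waiting times: P0=0, P1=7, P2=31, P3=22
Average waiting = (0+7+31+22) / 4 = 60/4 = 15.00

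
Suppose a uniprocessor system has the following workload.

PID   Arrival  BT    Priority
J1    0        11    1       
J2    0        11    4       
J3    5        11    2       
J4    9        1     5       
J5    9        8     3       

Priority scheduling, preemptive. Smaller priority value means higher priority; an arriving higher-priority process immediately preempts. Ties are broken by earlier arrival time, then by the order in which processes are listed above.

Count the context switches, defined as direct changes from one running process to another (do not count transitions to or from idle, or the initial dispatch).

4

Timeline: | J1 0-11 | J3 11-22 | J5 22-30 | J2 30-41 | J4 41-42 |
Completion: J1=11  J2=41  J3=22  J4=42  J5=30
Turnaround (C−A): J1=11  J2=41  J3=17  J4=33  J5=21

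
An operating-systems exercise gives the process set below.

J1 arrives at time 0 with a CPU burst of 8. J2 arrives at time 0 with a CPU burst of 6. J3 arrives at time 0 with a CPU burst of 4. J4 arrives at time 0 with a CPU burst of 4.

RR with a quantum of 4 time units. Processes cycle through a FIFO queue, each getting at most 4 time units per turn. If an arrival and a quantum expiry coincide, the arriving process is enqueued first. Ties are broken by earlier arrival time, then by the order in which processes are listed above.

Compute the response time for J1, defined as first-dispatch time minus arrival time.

Gantt: | J1 0-4 | J2 4-8 | J3 8-12 | J4 12-16 | J1 16-20 | J2 20-22 |
Completion: J1=20  J2=22  J3=12  J4=16
Turnaround (C−A): J1=20  J2=22  J3=12  J4=16
Response(J1) = first start − arrival = 0 − 0 = 0

0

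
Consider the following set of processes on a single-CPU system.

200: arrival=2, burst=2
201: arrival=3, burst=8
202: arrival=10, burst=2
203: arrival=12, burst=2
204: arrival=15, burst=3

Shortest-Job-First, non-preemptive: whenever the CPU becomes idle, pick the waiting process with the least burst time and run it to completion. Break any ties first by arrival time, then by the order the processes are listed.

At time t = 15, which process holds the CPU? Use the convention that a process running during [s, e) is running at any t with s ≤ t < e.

203

Timeline: | idle 0-2 | 200 2-4 | 201 4-12 | 202 12-14 | 203 14-16 | 204 16-19 |
Completion: 200=4  201=12  202=14  203=16  204=19
Turnaround (C−A): 200=2  201=9  202=4  203=4  204=4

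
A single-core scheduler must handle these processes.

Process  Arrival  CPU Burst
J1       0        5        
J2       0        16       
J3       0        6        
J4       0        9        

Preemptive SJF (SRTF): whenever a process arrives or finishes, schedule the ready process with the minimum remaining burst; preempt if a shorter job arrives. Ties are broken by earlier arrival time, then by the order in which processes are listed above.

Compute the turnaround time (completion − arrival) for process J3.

Timeline: | J1 0-5 | J3 5-11 | J4 11-20 | J2 20-36 |
Completion: J1=5  J2=36  J3=11  J4=20
Turnaround (C−A): J1=5  J2=36  J3=11  J4=20
Turnaround(J3) = completion − arrival = 11 − 0 = 11

11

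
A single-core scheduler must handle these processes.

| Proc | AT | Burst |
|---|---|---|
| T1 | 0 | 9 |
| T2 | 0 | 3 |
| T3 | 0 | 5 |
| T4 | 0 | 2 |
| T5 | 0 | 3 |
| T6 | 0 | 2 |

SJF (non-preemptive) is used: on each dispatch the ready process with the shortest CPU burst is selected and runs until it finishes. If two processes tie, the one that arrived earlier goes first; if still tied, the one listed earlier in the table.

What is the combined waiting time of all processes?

Schedule: | T4 0-2 | T6 2-4 | T2 4-7 | T5 7-10 | T3 10-15 | T1 15-24 |
Completion: T1=24  T2=7  T3=15  T4=2  T5=10  T6=4
Turnaround (C−A): T1=24  T2=7  T3=15  T4=2  T5=10  T6=4
Waiting = turnaround − burst: T1=15, T2=4, T3=10, T4=0, T5=7, T6=2
Total waiting = 15 + 4 + 10 + 0 + 7 + 2 = 38

38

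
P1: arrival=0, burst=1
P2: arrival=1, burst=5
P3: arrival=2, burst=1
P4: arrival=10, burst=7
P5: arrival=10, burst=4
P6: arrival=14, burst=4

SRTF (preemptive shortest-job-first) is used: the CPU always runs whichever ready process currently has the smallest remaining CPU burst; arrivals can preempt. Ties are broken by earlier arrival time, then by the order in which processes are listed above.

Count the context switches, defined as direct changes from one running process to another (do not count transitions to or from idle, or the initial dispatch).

Timeline: | P1 0-1 | P2 1-2 | P3 2-3 | P2 3-7 | idle 7-10 | P5 10-14 | P6 14-18 | P4 18-25 |
Completion: P1=1  P2=7  P3=3  P4=25  P5=14  P6=18
Turnaround (C−A): P1=1  P2=6  P3=1  P4=15  P5=4  P6=4

5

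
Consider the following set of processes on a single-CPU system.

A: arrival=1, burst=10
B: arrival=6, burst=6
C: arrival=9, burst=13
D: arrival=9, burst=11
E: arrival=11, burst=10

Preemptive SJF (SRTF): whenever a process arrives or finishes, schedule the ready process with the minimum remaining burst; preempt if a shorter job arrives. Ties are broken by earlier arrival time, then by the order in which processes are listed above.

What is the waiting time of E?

Timeline: | idle 0-1 | A 1-11 | B 11-17 | E 17-27 | D 27-38 | C 38-51 |
Completion: A=11  B=17  C=51  D=38  E=27
Turnaround (C−A): A=10  B=11  C=42  D=29  E=16
Waiting(E) = turnaround − burst = 16 − 10 = 6

6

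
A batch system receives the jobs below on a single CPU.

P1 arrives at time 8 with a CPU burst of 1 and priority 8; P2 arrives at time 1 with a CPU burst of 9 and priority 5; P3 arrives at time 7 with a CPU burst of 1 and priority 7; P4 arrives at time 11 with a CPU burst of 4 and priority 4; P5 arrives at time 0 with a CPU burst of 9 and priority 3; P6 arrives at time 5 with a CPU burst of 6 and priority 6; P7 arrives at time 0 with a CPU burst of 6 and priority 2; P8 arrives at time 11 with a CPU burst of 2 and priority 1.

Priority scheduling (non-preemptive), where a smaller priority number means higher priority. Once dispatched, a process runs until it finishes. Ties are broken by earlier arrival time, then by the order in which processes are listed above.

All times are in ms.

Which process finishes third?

Schedule: | P7 0-6 | P5 6-15 | P8 15-17 | P4 17-21 | P2 21-30 | P6 30-36 | P3 36-37 | P1 37-38 |
Completion: P1=38  P2=30  P3=37  P4=21  P5=15  P6=36  P7=6  P8=17
Finish order: P7 → P5 → P8 → P4 → P2 → P6 → P3 → P1

P8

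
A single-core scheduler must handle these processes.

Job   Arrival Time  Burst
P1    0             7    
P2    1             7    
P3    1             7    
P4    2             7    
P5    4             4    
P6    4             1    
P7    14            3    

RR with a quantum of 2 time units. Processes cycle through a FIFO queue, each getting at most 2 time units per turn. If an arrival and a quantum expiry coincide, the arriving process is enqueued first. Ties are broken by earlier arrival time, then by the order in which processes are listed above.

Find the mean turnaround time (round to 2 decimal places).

Timeline: | P1 0-2 | P2 2-4 | P3 4-6 | P4 6-8 | P1 8-10 | P5 10-12 | P6 12-13 | P2 13-15 | P3 15-17 | P4 17-19 | P1 19-21 | P5 21-23 | P7 23-25 | P2 25-27 | P3 27-29 | P4 29-31 | P1 31-32 | P7 32-33 | P2 33-34 | P3 34-35 | P4 35-36 |
Completion: P1=32  P2=34  P3=35  P4=36  P5=23  P6=13  P7=33
Turnaround times: P1=32, P2=33, P3=34, P4=34, P5=19, P6=9, P7=19
Average turnaround = (32+33+34+34+19+9+19) / 7 = 180/7 = 25.71

25.71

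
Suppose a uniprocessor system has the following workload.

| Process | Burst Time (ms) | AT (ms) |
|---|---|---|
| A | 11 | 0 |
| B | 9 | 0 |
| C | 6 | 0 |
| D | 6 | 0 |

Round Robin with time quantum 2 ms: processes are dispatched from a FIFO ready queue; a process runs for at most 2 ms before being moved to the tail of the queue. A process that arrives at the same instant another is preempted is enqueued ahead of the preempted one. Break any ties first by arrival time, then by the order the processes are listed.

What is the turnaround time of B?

Timeline: | A 0-2 | B 2-4 | C 4-6 | D 6-8 | A 8-10 | B 10-12 | C 12-14 | D 14-16 | A 16-18 | B 18-20 | C 20-22 | D 22-24 | A 24-26 | B 26-28 | A 28-30 | B 30-31 | A 31-32 |
Completion: A=32  B=31  C=22  D=24
Turnaround(B) = completion − arrival = 31 − 0 = 31

31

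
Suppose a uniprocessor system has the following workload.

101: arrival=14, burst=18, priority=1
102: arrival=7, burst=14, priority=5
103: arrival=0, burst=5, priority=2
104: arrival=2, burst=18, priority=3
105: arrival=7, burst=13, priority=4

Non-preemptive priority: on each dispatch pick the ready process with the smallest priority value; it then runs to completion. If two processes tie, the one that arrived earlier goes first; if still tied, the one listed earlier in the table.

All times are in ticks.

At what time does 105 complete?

Schedule: | 103 0-5 | 104 5-23 | 101 23-41 | 105 41-54 | 102 54-68 |
Completion: 101=41  102=68  103=5  104=23  105=54

54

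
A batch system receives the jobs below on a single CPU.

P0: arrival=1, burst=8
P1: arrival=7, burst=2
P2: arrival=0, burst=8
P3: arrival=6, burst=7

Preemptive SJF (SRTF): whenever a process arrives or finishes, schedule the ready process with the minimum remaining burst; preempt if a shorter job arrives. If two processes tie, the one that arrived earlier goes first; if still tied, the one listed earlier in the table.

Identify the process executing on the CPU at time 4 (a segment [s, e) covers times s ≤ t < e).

P2

Timeline: | P2 0-8 | P1 8-10 | P3 10-17 | P0 17-25 |
Completion: P0=25  P1=10  P2=8  P3=17
Turnaround (C−A): P0=24  P1=3  P2=8  P3=11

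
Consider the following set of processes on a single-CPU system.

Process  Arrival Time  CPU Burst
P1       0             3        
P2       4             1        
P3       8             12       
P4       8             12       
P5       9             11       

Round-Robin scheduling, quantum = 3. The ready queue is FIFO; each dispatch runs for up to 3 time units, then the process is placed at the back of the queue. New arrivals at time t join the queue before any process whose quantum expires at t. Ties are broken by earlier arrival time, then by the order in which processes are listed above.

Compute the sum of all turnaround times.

Timeline: | P1 0-3 | idle 3-4 | P2 4-5 | idle 5-8 | P3 8-11 | P4 11-14 | P5 14-17 | P3 17-20 | P4 20-23 | P5 23-26 | P3 26-29 | P4 29-32 | P5 32-35 | P3 35-38 | P4 38-41 | P5 41-43 |
Completion: P1=3  P2=5  P3=38  P4=41  P5=43
Turnaround = completion − arrival: P1=3, P2=1, P3=30, P4=33, P5=34
Total turnaround = 3 + 1 + 30 + 33 + 34 = 101

101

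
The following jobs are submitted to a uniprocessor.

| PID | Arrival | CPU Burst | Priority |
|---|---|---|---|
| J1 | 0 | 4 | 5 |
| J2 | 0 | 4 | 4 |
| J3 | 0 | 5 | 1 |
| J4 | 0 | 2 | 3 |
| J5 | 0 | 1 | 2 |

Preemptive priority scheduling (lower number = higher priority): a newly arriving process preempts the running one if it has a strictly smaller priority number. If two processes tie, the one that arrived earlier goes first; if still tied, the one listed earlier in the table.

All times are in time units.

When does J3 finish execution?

Gantt: | J3 0-5 | J5 5-6 | J4 6-8 | J2 8-12 | J1 12-16 |
Completion: J1=16  J2=12  J3=5  J4=8  J5=6

5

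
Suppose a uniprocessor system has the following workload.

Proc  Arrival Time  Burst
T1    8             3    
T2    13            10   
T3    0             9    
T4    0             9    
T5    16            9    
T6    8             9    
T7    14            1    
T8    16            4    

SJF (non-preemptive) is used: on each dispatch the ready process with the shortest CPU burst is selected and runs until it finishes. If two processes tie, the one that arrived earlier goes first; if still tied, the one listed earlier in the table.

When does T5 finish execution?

Schedule: | T3 0-9 | T1 9-12 | T4 12-21 | T7 21-22 | T8 22-26 | T6 26-35 | T5 35-44 | T2 44-54 |
Completion: T1=12  T2=54  T3=9  T4=21  T5=44  T6=35  T7=22  T8=26

44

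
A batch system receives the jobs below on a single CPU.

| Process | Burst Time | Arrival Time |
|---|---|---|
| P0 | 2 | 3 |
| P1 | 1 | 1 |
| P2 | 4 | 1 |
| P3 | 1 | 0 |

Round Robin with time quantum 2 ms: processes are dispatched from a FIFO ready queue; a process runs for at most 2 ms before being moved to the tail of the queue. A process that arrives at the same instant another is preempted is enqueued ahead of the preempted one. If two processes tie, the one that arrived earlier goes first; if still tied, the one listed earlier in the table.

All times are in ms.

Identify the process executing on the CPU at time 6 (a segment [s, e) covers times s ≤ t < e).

P2

Timeline: | P3 0-1 | P1 1-2 | P2 2-4 | P0 4-6 | P2 6-8 |
Completion: P0=6  P1=2  P2=8  P3=1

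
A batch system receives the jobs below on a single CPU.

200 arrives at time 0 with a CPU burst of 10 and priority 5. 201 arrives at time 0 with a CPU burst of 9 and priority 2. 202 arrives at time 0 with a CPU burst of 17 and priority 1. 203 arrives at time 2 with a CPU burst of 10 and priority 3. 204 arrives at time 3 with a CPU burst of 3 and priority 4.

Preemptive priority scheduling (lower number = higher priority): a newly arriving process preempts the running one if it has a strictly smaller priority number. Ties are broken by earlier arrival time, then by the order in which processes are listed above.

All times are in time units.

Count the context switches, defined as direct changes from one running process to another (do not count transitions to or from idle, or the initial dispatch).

4

Gantt: | 202 0-17 | 201 17-26 | 203 26-36 | 204 36-39 | 200 39-49 |
Completion: 200=49  201=26  202=17  203=36  204=39
Turnaround (C−A): 200=49  201=26  202=17  203=34  204=36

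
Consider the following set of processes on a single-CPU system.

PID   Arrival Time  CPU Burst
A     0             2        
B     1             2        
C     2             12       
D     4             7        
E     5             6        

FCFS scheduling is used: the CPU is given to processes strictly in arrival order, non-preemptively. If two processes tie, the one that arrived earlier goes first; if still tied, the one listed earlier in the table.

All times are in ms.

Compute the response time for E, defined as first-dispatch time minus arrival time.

18

Timeline: | A 0-2 | B 2-4 | C 4-16 | D 16-23 | E 23-29 |
Completion: A=2  B=4  C=16  D=23  E=29
Turnaround (C−A): A=2  B=3  C=14  D=19  E=24
Response(E) = first start − arrival = 23 − 5 = 18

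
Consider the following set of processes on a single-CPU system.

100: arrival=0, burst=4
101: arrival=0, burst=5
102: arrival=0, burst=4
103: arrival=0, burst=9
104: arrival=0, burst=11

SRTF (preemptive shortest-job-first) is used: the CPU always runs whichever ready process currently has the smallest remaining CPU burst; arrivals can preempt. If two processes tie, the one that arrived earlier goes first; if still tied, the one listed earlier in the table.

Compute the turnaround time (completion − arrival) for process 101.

Gantt: | 100 0-4 | 102 4-8 | 101 8-13 | 103 13-22 | 104 22-33 |
Completion: 100=4  101=13  102=8  103=22  104=33
Turnaround(101) = completion − arrival = 13 − 0 = 13

13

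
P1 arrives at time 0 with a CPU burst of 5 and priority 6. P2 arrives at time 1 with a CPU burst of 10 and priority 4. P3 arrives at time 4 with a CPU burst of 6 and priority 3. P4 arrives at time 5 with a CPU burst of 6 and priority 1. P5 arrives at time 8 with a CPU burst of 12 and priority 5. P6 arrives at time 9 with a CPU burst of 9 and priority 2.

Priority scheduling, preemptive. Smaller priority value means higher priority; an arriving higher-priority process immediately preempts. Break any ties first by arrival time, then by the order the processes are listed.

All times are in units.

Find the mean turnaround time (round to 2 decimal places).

Schedule: | P1 0-1 | P2 1-4 | P3 4-5 | P4 5-11 | P6 11-20 | P3 20-25 | P2 25-32 | P5 32-44 | P1 44-48 |
Completion: P1=48  P2=32  P3=25  P4=11  P5=44  P6=20
Turnaround times: P1=48, P2=31, P3=21, P4=6, P5=36, P6=11
Average turnaround = (48+31+21+6+36+11) / 6 = 153/6 = 25.50

25.50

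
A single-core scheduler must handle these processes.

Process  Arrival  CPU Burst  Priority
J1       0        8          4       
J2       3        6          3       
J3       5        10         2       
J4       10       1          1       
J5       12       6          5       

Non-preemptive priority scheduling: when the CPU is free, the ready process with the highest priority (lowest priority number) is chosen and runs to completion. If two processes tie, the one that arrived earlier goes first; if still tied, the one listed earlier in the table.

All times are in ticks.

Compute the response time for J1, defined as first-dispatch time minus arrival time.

0

Timeline: | J1 0-8 | J3 8-18 | J4 18-19 | J2 19-25 | J5 25-31 |
Completion: J1=8  J2=25  J3=18  J4=19  J5=31
Turnaround (C−A): J1=8  J2=22  J3=13  J4=9  J5=19
Response(J1) = first start − arrival = 0 − 0 = 0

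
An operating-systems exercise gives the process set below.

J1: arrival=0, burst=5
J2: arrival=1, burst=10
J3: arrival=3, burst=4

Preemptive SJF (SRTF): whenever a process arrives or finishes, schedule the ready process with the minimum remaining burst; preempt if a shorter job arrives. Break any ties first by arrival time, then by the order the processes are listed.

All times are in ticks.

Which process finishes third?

Schedule: | J1 0-5 | J3 5-9 | J2 9-19 |
Completion: J1=5  J2=19  J3=9
Finish order: J1 → J3 → J2

J2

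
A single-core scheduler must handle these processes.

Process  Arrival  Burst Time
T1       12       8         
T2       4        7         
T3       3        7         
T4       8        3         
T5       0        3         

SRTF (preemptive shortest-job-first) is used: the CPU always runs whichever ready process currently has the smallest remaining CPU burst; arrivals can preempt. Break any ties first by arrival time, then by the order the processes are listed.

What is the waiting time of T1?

Timeline: | T5 0-3 | T3 3-10 | T4 10-13 | T2 13-20 | T1 20-28 |
Completion: T1=28  T2=20  T3=10  T4=13  T5=3
Turnaround (C−A): T1=16  T2=16  T3=7  T4=5  T5=3
Waiting(T1) = turnaround − burst = 16 − 8 = 8

8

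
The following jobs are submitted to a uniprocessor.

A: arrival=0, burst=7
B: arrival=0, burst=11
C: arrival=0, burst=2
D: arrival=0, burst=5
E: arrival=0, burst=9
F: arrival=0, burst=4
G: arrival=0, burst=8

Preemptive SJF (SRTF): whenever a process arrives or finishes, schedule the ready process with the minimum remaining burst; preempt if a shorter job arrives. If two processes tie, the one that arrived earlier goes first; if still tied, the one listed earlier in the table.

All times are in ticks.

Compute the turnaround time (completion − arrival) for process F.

Gantt: | C 0-2 | F 2-6 | D 6-11 | A 11-18 | G 18-26 | E 26-35 | B 35-46 |
Completion: A=18  B=46  C=2  D=11  E=35  F=6  G=26
Turnaround (C−A): A=18  B=46  C=2  D=11  E=35  F=6  G=26
Turnaround(F) = completion − arrival = 6 − 0 = 6

6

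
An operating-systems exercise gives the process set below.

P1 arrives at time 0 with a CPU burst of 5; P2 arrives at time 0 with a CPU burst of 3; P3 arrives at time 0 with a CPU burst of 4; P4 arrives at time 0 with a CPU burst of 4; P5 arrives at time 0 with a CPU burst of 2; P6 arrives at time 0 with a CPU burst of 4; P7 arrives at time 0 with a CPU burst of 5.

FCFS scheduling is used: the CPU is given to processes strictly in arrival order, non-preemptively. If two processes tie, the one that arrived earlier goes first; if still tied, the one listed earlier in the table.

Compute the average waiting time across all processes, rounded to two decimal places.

11.57

Schedule: | P1 0-5 | P2 5-8 | P3 8-12 | P4 12-16 | P5 16-18 | P6 18-22 | P7 22-27 |
Completion: P1=5  P2=8  P3=12  P4=16  P5=18  P6=22  P7=27
Turnaround (C−A): P1=5  P2=8  P3=12  P4=16  P5=18  P6=22  P7=27
Waiting times: P1=0, P2=5, P3=8, P4=12, P5=16, P6=18, P7=22
Average waiting = (0+5+8+12+16+18+22) / 7 = 81/7 = 11.57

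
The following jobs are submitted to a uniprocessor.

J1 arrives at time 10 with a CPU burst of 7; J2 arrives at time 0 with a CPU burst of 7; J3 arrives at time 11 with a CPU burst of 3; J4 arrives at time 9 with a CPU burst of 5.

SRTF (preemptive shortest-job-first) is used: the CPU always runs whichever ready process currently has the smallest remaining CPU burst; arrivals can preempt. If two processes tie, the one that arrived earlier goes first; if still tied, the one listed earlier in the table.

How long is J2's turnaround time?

7

Schedule: | J2 0-7 | idle 7-9 | J4 9-14 | J3 14-17 | J1 17-24 |
Completion: J1=24  J2=7  J3=17  J4=14
Turnaround (C−A): J1=14  J2=7  J3=6  J4=5
Turnaround(J2) = completion − arrival = 7 − 0 = 7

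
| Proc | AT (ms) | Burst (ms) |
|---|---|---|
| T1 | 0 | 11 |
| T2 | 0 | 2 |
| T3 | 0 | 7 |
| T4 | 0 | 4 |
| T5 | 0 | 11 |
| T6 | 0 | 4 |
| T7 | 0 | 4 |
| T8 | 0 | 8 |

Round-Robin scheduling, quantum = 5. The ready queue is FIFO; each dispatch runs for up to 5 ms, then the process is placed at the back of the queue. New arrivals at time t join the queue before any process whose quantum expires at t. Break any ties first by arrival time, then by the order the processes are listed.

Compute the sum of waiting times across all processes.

217

Schedule: | T1 0-5 | T2 5-7 | T3 7-12 | T4 12-16 | T5 16-21 | T6 21-25 | T7 25-29 | T8 29-34 | T1 34-39 | T3 39-41 | T5 41-46 | T8 46-49 | T1 49-50 | T5 50-51 |
Completion: T1=50  T2=7  T3=41  T4=16  T5=51  T6=25  T7=29  T8=49
Turnaround (C−A): T1=50  T2=7  T3=41  T4=16  T5=51  T6=25  T7=29  T8=49
Waiting = turnaround − burst: T1=39, T2=5, T3=34, T4=12, T5=40, T6=21, T7=25, T8=41
Total waiting = 39 + 5 + 34 + 12 + 40 + 21 + 25 + 41 = 217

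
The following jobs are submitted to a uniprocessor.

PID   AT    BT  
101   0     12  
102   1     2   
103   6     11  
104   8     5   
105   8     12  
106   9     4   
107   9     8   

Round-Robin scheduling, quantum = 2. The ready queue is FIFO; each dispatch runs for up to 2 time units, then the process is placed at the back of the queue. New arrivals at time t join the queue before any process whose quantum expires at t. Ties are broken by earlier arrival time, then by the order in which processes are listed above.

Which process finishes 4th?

101

Schedule: | 101 0-2 | 102 2-4 | 101 4-6 | 103 6-8 | 101 8-10 | 104 10-12 | 105 12-14 | 103 14-16 | 106 16-18 | 107 18-20 | 101 20-22 | 104 22-24 | 105 24-26 | 103 26-28 | 106 28-30 | 107 30-32 | 101 32-34 | 104 34-35 | 105 35-37 | 103 37-39 | 107 39-41 | 101 41-43 | 105 43-45 | 103 45-47 | 107 47-49 | 105 49-51 | 103 51-52 | 105 52-54 |
Completion: 101=43  102=4  103=52  104=35  105=54  106=30  107=49
Finish order: 102 → 106 → 104 → 101 → 107 → 103 → 105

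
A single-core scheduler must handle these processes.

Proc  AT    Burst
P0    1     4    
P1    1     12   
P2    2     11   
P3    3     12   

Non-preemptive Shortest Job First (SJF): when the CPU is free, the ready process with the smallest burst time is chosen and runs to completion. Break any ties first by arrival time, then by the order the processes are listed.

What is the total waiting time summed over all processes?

Timeline: | idle 0-1 | P0 1-5 | P2 5-16 | P1 16-28 | P3 28-40 |
Completion: P0=5  P1=28  P2=16  P3=40
Turnaround (C−A): P0=4  P1=27  P2=14  P3=37
Waiting = turnaround − burst: P0=0, P1=15, P2=3, P3=25
Total waiting = 0 + 15 + 3 + 25 = 43

43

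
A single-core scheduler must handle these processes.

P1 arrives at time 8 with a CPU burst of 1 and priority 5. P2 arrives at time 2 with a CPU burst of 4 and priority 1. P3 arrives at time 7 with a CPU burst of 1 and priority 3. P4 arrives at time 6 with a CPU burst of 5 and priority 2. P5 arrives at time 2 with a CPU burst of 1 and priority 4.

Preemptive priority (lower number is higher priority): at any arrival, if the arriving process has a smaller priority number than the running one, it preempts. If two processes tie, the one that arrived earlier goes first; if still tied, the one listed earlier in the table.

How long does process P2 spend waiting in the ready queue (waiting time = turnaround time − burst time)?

Timeline: | idle 0-2 | P2 2-6 | P4 6-11 | P3 11-12 | P5 12-13 | P1 13-14 |
Completion: P1=14  P2=6  P3=12  P4=11  P5=13
Waiting(P2) = turnaround − burst = 4 − 4 = 0

0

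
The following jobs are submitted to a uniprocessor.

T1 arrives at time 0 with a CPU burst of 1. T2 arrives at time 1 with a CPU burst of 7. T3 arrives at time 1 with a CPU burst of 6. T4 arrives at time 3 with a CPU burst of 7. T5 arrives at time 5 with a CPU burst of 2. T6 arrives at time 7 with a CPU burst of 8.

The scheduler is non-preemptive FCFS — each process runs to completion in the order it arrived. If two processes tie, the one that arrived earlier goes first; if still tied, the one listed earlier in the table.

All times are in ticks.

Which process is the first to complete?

Gantt: | T1 0-1 | T2 1-8 | T3 8-14 | T4 14-21 | T5 21-23 | T6 23-31 |
Completion: T1=1  T2=8  T3=14  T4=21  T5=23  T6=31
Turnaround (C−A): T1=1  T2=7  T3=13  T4=18  T5=18  T6=24
Finish order: T1 → T2 → T3 → T4 → T5 → T6

T1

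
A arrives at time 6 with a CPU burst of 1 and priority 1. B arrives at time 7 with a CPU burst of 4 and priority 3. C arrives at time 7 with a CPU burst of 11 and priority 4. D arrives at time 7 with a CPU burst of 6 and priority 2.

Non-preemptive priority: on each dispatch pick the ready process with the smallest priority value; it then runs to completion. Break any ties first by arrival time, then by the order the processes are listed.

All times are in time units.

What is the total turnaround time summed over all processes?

38

Timeline: | idle 0-6 | A 6-7 | D 7-13 | B 13-17 | C 17-28 |
Completion: A=7  B=17  C=28  D=13
Turnaround (C−A): A=1  B=10  C=21  D=6
Turnaround = completion − arrival: A=1, B=10, C=21, D=6
Total turnaround = 1 + 10 + 21 + 6 = 38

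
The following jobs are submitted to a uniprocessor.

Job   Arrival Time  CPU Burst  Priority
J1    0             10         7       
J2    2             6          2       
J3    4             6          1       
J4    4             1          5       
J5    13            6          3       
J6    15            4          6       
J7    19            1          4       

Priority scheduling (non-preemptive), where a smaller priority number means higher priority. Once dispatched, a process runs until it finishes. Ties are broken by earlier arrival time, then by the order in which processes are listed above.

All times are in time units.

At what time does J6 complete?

Timeline: | J1 0-10 | J3 10-16 | J2 16-22 | J5 22-28 | J7 28-29 | J4 29-30 | J6 30-34 |
Completion: J1=10  J2=22  J3=16  J4=30  J5=28  J6=34  J7=29
Turnaround (C−A): J1=10  J2=20  J3=12  J4=26  J5=15  J6=19  J7=10

34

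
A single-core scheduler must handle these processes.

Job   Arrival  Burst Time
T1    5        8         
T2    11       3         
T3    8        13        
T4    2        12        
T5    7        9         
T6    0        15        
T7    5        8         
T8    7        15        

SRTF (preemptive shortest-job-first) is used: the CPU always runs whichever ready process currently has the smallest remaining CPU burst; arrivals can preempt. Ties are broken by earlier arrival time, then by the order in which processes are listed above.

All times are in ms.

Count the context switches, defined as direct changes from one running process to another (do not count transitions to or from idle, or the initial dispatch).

9

Timeline: | T6 0-2 | T4 2-5 | T1 5-13 | T2 13-16 | T7 16-24 | T4 24-33 | T5 33-42 | T6 42-55 | T3 55-68 | T8 68-83 |
Completion: T1=13  T2=16  T3=68  T4=33  T5=42  T6=55  T7=24  T8=83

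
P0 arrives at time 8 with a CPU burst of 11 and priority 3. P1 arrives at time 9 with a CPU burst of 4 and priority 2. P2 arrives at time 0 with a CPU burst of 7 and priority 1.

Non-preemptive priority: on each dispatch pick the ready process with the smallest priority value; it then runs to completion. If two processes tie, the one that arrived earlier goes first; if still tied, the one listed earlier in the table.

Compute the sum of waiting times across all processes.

10

Gantt: | P2 0-7 | idle 7-8 | P0 8-19 | P1 19-23 |
Completion: P0=19  P1=23  P2=7
Turnaround (C−A): P0=11  P1=14  P2=7
Waiting = turnaround − burst: P0=0, P1=10, P2=0
Total waiting = 0 + 10 + 0 = 10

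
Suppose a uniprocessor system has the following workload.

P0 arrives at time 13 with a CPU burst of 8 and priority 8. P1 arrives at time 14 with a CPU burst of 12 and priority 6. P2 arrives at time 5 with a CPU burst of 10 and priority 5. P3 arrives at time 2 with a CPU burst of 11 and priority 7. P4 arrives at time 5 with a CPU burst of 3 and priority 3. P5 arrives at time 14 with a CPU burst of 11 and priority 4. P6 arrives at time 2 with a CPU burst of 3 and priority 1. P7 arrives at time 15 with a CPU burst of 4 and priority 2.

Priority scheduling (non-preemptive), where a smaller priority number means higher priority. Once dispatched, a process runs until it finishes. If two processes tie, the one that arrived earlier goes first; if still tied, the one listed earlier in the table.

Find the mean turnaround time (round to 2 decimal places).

22.63

Schedule: | idle 0-2 | P6 2-5 | P4 5-8 | P2 8-18 | P7 18-22 | P5 22-33 | P1 33-45 | P3 45-56 | P0 56-64 |
Completion: P0=64  P1=45  P2=18  P3=56  P4=8  P5=33  P6=5  P7=22
Turnaround times: P0=51, P1=31, P2=13, P3=54, P4=3, P5=19, P6=3, P7=7
Average turnaround = (51+31+13+54+3+19+3+7) / 8 = 181/8 = 22.63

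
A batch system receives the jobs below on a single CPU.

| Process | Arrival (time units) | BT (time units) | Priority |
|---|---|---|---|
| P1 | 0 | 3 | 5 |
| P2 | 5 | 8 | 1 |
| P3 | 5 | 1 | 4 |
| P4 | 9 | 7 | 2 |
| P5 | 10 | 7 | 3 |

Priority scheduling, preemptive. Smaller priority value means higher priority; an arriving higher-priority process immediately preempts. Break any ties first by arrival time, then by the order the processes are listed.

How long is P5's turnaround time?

Schedule: | P1 0-3 | idle 3-5 | P2 5-13 | P4 13-20 | P5 20-27 | P3 27-28 |
Completion: P1=3  P2=13  P3=28  P4=20  P5=27
Turnaround (C−A): P1=3  P2=8  P3=23  P4=11  P5=17
Turnaround(P5) = completion − arrival = 27 − 10 = 17

17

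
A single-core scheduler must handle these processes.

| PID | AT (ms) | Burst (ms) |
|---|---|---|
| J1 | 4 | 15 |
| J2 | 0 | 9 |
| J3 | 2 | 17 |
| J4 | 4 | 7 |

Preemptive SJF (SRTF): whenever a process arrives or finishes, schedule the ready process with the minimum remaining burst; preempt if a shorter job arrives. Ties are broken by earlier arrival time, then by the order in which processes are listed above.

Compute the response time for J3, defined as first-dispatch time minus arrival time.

29

Timeline: | J2 0-9 | J4 9-16 | J1 16-31 | J3 31-48 |
Completion: J1=31  J2=9  J3=48  J4=16
Turnaround (C−A): J1=27  J2=9  J3=46  J4=12
Response(J3) = first start − arrival = 31 − 2 = 29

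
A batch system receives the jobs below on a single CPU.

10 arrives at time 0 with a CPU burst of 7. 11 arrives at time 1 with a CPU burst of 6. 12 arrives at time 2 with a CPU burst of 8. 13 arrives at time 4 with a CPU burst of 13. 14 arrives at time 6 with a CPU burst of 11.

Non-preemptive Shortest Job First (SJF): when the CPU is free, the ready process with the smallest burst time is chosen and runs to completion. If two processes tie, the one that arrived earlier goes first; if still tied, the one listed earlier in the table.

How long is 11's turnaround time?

12

Timeline: | 10 0-7 | 11 7-13 | 12 13-21 | 14 21-32 | 13 32-45 |
Completion: 10=7  11=13  12=21  13=45  14=32
Turnaround(11) = completion − arrival = 13 − 1 = 12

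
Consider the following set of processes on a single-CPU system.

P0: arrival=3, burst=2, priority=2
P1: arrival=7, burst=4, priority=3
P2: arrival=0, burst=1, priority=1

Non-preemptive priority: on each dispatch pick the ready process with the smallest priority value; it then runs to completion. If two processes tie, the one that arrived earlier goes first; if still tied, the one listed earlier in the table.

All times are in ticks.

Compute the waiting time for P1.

0

Gantt: | P2 0-1 | idle 1-3 | P0 3-5 | idle 5-7 | P1 7-11 |
Completion: P0=5  P1=11  P2=1
Turnaround (C−A): P0=2  P1=4  P2=1
Waiting(P1) = turnaround − burst = 4 − 4 = 0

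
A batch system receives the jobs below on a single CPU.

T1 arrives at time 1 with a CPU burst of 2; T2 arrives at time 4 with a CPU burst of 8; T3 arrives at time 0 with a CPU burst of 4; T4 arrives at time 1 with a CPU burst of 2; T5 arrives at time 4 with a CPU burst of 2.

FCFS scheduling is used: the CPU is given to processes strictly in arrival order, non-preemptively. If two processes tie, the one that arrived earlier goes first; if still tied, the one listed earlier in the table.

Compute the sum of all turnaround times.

Timeline: | T3 0-4 | T1 4-6 | T4 6-8 | T2 8-16 | T5 16-18 |
Completion: T1=6  T2=16  T3=4  T4=8  T5=18
Turnaround (C−A): T1=5  T2=12  T3=4  T4=7  T5=14
Turnaround = completion − arrival: T1=5, T2=12, T3=4, T4=7, T5=14
Total turnaround = 5 + 12 + 4 + 7 + 14 = 42

42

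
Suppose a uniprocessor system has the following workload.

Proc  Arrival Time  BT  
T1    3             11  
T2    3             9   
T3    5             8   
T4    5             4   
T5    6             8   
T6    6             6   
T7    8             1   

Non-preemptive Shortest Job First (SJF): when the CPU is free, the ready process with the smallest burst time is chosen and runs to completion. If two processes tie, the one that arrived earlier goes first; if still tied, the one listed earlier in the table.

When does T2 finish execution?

Schedule: | idle 0-3 | T2 3-12 | T7 12-13 | T4 13-17 | T6 17-23 | T3 23-31 | T5 31-39 | T1 39-50 |
Completion: T1=50  T2=12  T3=31  T4=17  T5=39  T6=23  T7=13
Turnaround (C−A): T1=47  T2=9  T3=26  T4=12  T5=33  T6=17  T7=5

12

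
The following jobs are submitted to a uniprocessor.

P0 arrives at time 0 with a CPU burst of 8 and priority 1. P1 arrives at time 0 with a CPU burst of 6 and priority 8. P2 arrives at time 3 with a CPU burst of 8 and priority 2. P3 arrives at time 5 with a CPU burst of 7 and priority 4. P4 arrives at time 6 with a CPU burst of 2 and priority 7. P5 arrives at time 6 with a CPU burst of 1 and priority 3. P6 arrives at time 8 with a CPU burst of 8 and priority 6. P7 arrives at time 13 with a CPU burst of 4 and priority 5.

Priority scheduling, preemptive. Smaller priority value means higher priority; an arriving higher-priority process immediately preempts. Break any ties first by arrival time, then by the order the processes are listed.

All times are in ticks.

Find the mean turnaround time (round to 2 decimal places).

Timeline: | P0 0-8 | P2 8-16 | P5 16-17 | P3 17-24 | P7 24-28 | P6 28-36 | P4 36-38 | P1 38-44 |
Completion: P0=8  P1=44  P2=16  P3=24  P4=38  P5=17  P6=36  P7=28
Turnaround (C−A): P0=8  P1=44  P2=13  P3=19  P4=32  P5=11  P6=28  P7=15
Turnaround times: P0=8, P1=44, P2=13, P3=19, P4=32, P5=11, P6=28, P7=15
Average turnaround = (8+44+13+19+32+11+28+15) / 8 = 170/8 = 21.25

21.25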